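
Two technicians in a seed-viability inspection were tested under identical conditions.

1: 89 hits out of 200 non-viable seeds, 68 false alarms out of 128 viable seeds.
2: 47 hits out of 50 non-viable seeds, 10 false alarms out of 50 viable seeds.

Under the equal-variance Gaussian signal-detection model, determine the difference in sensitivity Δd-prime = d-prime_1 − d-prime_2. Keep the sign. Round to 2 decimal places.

1: z(0.4450) = -0.138, z(0.5312) = 0.078, d' = -0.216
2: z(0.9400) = 1.555, z(0.2000) = -0.842, d' = 2.397
Δd' = d'_1 − d'_2 = -0.216 − 2.397 = -2.613
2 has the higher sensitivity.

Δd-prime = -2.61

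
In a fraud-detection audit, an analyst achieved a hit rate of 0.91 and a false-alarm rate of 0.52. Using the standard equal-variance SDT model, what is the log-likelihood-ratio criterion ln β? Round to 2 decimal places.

ln β = -0.90

Φ⁻¹(H) = 1.341
Φ⁻¹(FA) = 0.050
ln β = −½·[z(H)² − z(FA)²] = −0.5 × (1.798 − 0.003) = -0.8975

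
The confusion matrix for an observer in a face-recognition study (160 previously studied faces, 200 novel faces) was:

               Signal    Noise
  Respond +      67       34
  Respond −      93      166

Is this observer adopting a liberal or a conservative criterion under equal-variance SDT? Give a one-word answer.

conservative

z(H) = -0.205, z(FA) = -0.954
c = −½·(z(H) + z(FA)) = 0.5795
c > 0 → conservative criterion (biased toward responding “no”).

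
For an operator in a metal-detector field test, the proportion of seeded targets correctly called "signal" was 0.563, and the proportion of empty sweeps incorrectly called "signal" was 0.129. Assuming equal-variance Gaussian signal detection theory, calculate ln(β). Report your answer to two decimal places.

ln β = 0.63

z(H) = 0.159
z(FA) = -1.131
ln β = −½·[z(H)² − z(FA)²] = −0.5 × (0.025 − 1.279) = 0.627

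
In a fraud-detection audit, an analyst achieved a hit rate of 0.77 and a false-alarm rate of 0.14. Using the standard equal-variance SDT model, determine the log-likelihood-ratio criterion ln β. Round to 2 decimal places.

ln β = 0.31

z(H) = 0.739
z(FA) = -1.080
ln β = −½·[z(H)² − z(FA)²] = −0.5 × (0.546 − 1.166) = 0.310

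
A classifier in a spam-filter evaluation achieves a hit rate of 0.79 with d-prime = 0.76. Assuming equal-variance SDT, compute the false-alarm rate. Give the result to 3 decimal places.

z(hit rate) = z(0.79) = 0.8064
z(FA) = z(H) − d' = 0.8064 − 0.76 = 0.0464
false-alarm rate = Φ(0.0464) = 0.5185

false-alarm rate = 0.519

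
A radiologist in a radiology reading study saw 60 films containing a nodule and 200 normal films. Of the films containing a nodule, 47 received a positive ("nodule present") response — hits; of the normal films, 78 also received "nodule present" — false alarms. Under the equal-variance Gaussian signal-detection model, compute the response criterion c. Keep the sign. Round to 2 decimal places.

H = 47/60 = 0.7833
FA = 78/200 = 0.3900
z(H) = z(0.7833) = 0.783
z(FA) = z(0.3900) = -0.279
c = −½·[z(H) + z(FA)] = −0.5 × (0.783 + (-0.279)) = -0.252
c < 0: the radiologist has a liberal response bias.

c = -0.25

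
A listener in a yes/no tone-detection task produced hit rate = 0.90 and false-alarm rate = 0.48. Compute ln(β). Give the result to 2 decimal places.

z(H) = 1.282
z(FA) = -0.050
ln β = −½·[z(H)² − z(FA)²] = −0.5 × (1.644 − 0.003) = -0.8205

ln β = -0.82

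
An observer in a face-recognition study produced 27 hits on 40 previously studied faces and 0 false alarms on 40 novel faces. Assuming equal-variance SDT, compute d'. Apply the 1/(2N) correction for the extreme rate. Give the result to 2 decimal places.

d' = 2.70

The false-alarm rate is 0/40 = 0, so apply the 1/(2N) correction: FA → 1/(2·40) = 0.01250.
z(H) = z(0.67500) = 0.454
z(FA) = z(0.01250) = -2.241
d' = 0.454 − (-2.241) = 2.695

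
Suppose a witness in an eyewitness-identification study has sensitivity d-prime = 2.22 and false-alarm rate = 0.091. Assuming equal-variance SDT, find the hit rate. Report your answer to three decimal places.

hit rate = 0.812

z(false-alarm rate) = z(0.091) = -1.3346
z(H) = z(FA) + d' = -1.3346 + 2.22 = 0.8854
hit rate = Φ(0.8854) = 0.8120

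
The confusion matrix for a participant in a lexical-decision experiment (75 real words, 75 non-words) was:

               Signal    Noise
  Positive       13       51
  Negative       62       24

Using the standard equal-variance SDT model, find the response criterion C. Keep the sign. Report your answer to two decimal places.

H = 13/75 = 0.1733
FA = 51/75 = 0.6800
Φ⁻¹(H) = -0.941
Φ⁻¹(FA) = 0.468
c = −½·[z(H) + z(FA)] = −0.5 × (-0.941 + 0.468) = 0.2365
c > 0: the participant has a conservative response bias.

C = 0.24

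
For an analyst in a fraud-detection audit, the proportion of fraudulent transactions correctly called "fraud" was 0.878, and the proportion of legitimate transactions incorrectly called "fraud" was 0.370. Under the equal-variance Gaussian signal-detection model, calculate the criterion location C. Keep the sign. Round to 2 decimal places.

C = -0.42

z(H) = z(0.878) = 1.1650
z(FA) = z(0.370) = -0.3319
c = −½·[z(H) + z(FA)] = −0.5 × (1.1650 + (-0.3319)) = -0.41655
c < 0: the analyst has a liberal response bias.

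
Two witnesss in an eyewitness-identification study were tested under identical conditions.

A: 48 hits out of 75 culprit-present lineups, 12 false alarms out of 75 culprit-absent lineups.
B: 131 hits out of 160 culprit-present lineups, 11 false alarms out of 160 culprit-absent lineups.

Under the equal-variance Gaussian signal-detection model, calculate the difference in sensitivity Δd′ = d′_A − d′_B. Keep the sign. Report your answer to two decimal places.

A: z(0.6400) = 0.358, z(0.1600) = -0.994, d' = 1.352
B: z(0.8187) = 0.910, z(0.0688) = -1.485, d' = 2.395
Δd' = d'_A − d'_B = 1.352 − 2.395 = -1.043
B has the higher sensitivity.

Δd′ = -1.04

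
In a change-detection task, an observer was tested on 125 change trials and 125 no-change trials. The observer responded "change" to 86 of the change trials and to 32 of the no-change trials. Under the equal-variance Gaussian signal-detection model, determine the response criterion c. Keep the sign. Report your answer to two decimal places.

c = 0.08

H = 86/125 = 0.6880
FA = 32/125 = 0.2560
z(0.6880) = 0.490, z(0.2560) = -0.656
c = −½·[z(H) + z(FA)] = −0.5 × (0.490 + (-0.656)) = 0.083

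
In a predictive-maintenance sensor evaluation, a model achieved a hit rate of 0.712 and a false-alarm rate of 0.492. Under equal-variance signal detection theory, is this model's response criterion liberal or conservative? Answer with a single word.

liberal

z(H) = 0.559, z(FA) = -0.020
c = −½·(z(H) + z(FA)) = -0.2695
c < 0 → liberal criterion (biased toward responding “yes”).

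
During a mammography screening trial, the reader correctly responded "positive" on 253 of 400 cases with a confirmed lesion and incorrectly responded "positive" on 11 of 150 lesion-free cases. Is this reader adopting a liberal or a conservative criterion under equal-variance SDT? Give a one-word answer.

conservative

z(H) = 0.338, z(FA) = -1.451
c = −½·(z(H) + z(FA)) = 0.5565
c > 0 → conservative criterion (biased toward responding “no”).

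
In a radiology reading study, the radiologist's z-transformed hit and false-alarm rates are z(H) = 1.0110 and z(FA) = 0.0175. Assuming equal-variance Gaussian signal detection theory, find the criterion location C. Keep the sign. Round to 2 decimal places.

c = −½·[z(H) + z(FA)] = −½·(1.0110 + 0.0175) = -0.51425
c < 0: the radiologist has a liberal response bias.

C = -0.51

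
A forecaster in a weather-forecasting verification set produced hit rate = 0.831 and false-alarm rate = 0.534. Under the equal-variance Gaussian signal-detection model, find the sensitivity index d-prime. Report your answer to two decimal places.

d-prime = 0.87

z(H) = z(0.831) = 0.9581
z(FA) = z(0.534) = 0.0853
d' = z(H) − z(FA) = 0.9581 − 0.0853 = 0.8728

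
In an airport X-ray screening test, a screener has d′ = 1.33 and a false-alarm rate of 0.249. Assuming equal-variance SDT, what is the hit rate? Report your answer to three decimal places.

z(false-alarm rate) = z(0.249) = -0.6776
z(H) = z(FA) + d' = -0.6776 + 1.33 = 0.6524
hit rate = Φ(0.6524) = 0.7429

hit rate = 0.743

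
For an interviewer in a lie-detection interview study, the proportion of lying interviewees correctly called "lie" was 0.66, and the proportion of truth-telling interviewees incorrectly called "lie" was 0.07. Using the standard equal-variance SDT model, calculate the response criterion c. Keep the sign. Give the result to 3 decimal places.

c = 0.532

Φ⁻¹(0.66) = 0.4125, Φ⁻¹(0.07) = -1.4758
c = −½·[z(H) + z(FA)] = −0.5 × (0.4125 + (-1.4758)) = 0.53165
c > 0: the interviewer has a conservative response bias.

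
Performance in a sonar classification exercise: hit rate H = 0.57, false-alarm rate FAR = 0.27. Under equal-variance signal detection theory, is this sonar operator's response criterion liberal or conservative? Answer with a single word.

conservative

z(H) = 0.176, z(FA) = -0.613
c = −½·(z(H) + z(FA)) = 0.2185
c > 0 → conservative criterion (biased toward responding “no”).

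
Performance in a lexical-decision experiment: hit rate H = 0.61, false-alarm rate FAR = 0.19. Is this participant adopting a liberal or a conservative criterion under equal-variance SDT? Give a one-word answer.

z(H) = 0.279, z(FA) = -0.878
c = −½·(z(H) + z(FA)) = 0.2995
c > 0 → conservative criterion (biased toward responding “no”).

conservative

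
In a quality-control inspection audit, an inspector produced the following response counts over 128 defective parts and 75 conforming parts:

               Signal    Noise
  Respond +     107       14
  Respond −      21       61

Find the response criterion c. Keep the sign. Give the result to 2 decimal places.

H = 107/128 = 0.8359
FA = 14/75 = 0.1867
z(H) = 0.978
z(FA) = -0.890
c = −½·[z(H) + z(FA)] = −0.5 × (0.978 + (-0.890)) = -0.044

c = -0.04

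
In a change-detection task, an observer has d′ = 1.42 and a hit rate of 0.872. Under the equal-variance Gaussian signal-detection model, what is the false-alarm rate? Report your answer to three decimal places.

false-alarm rate = 0.388

z(hit rate) = z(0.872) = 1.1359
z(FA) = z(H) − d' = 1.1359 − 1.42 = -0.2841
false-alarm rate = Φ(-0.2841) = 0.3882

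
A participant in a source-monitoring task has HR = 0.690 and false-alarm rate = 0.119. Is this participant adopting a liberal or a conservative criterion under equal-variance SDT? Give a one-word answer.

z(H) = 0.496, z(FA) = -1.180
c = −½·(z(H) + z(FA)) = 0.342
c > 0 → conservative criterion (biased toward responding “no”).

conservative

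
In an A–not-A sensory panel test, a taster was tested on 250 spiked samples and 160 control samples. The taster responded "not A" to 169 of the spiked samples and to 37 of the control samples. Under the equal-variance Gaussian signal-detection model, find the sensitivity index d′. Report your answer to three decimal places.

H = 169/250 = 0.6760
FA = 37/160 = 0.2313
z(0.6760) = 0.4565, z(0.2313) = -0.7346
d' = z(H) − z(FA) = 0.4565 − (-0.7346) = 1.1911

d′ = 1.191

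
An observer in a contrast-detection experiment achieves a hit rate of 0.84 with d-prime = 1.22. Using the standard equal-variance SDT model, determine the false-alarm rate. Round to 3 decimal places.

false-alarm rate = 0.411

z(hit rate) = z(0.84) = 0.9945
z(FA) = z(H) − d' = 0.9945 − 1.22 = -0.2255
false-alarm rate = Φ(-0.2255) = 0.4108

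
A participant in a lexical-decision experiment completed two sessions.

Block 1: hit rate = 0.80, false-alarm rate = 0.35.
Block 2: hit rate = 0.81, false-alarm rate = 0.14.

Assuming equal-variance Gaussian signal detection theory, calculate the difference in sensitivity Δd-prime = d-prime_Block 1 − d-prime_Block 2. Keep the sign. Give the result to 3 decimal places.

Block 1: z(0.80) = 0.8416, z(0.35) = -0.3853, d' = 1.2269
Block 2: z(0.81) = 0.8779, z(0.14) = -1.0803, d' = 1.9582
Δd' = d'_Block 1 − d'_Block 2 = 1.2269 − 1.9582 = -0.7313
Block 2 has the higher sensitivity.

Δd-prime = -0.731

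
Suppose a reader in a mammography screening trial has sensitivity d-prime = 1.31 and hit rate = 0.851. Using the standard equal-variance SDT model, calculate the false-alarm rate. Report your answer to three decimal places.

z(hit rate) = z(0.851) = 1.0407
z(FA) = z(H) − d' = 1.0407 − 1.31 = -0.2693
false-alarm rate = Φ(-0.2693) = 0.3938

false-alarm rate = 0.394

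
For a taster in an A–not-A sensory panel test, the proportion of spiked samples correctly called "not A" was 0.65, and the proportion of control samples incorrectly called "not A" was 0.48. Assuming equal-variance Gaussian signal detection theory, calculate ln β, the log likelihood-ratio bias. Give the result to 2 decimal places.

z(H) = z(0.65) = 0.385
z(FA) = z(0.48) = -0.050
ln β = −½·[z(H)² − z(FA)²] = −0.5 × (0.148 − 0.003) = -0.0725

ln β = -0.07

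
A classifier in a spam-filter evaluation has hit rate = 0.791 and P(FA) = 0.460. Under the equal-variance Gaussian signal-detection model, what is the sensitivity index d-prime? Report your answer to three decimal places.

z(0.791) = 0.8099, z(0.460) = -0.1004
d' = z(H) − z(FA) = 0.8099 − (-0.1004) = 0.9103

d-prime = 0.910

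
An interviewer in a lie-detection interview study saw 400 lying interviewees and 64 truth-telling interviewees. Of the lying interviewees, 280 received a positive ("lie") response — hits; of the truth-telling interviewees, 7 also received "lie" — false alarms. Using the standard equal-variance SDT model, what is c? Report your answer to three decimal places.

H = 280/400 = 0.7000
FA = 7/64 = 0.1094
z(H) = 0.5244
z(FA) = -1.2297
c = −½·[z(H) + z(FA)] = −0.5 × (0.5244 + (-1.2297)) = 0.35265

c = 0.353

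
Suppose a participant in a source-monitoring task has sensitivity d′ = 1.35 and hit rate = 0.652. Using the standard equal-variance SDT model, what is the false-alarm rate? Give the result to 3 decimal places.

false-alarm rate = 0.169

z(hit rate) = z(0.652) = 0.3907
z(FA) = z(H) − d' = 0.3907 − 1.35 = -0.9593
false-alarm rate = Φ(-0.9593) = 0.1687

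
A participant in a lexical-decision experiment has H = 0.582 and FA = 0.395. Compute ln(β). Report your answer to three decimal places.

z(H) = z(0.582) = 0.2070
z(FA) = z(0.395) = -0.2663
ln β = −½·[z(H)² − z(FA)²] = −0.5 × (0.0428 − 0.0709) = 0.01405

ln β = 0.014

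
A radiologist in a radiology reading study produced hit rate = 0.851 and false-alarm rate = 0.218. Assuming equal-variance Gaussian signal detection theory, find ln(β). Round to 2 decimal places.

z(H) = z(0.851) = 1.041
z(FA) = z(0.218) = -0.779
ln β = −½·[z(H)² − z(FA)²] = −0.5 × (1.084 − 0.607) = -0.2385

ln β = -0.24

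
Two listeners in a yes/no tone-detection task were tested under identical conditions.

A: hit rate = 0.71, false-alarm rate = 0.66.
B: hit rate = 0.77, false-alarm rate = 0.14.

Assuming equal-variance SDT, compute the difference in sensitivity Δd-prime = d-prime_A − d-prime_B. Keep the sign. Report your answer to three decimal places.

A: z(0.71) = 0.5534, z(0.66) = 0.4125, d' = 0.1409
B: z(0.77) = 0.7388, z(0.14) = -1.0803, d' = 1.8191
Δd' = d'_A − d'_B = 0.1409 − 1.8191 = -1.6782
B has the higher sensitivity.

Δd-prime = -1.678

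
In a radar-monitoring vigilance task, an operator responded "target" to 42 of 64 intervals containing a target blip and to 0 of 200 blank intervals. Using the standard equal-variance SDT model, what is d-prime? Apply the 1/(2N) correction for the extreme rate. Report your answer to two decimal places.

d-prime = 3.21

The false-alarm rate is 0/200 = 0, so apply the 1/(2N) correction: FA → 1/(2·200) = 0.00250.
z(H) = z(0.65625) = 0.402
z(FA) = z(0.00250) = -2.807
d' = 0.402 − (-2.807) = 3.209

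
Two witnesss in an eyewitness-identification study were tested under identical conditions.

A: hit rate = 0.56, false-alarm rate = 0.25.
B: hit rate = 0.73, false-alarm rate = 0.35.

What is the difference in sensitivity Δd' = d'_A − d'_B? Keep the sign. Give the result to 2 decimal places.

Δd' = -0.17

A: z(0.56) = 0.151, z(0.25) = -0.674, d' = 0.825
B: z(0.73) = 0.613, z(0.35) = -0.385, d' = 0.998
Δd' = d'_A − d'_B = 0.825 − 0.998 = -0.173
B has the higher sensitivity.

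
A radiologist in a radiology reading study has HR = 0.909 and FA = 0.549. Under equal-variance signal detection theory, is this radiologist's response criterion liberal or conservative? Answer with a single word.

z(H) = 1.335, z(FA) = 0.123
c = −½·(z(H) + z(FA)) = -0.729
c < 0 → liberal criterion (biased toward responding “yes”).

liberal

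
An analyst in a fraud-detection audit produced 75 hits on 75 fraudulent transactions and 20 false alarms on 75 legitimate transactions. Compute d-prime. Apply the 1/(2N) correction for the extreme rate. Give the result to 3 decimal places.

The hit rate is 75/75 = 1, so apply the 1/(2N) correction: H → 1 − 1/(2·75) = 0.99333.
z(H) = z(0.99333) = 2.4746
z(FA) = z(0.26667) = -0.6229
d' = 2.4746 − (-0.6229) = 3.0975

d-prime = 3.098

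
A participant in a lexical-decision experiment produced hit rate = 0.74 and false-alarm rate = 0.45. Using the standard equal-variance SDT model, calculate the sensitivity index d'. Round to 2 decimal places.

d' = 0.77

Φ⁻¹(H) = Φ⁻¹(0.74) = 0.6433
Φ⁻¹(FA) = Φ⁻¹(0.45) = -0.1257
d' = z(H) − z(FA) = 0.6433 − (-0.1257) = 0.7690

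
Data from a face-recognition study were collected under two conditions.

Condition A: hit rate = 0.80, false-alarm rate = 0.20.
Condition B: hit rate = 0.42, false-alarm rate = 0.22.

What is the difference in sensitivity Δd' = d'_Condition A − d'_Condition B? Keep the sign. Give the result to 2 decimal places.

Condition A: z(0.80) = 0.842, z(0.20) = -0.842, d' = 1.684
Condition B: z(0.42) = -0.202, z(0.22) = -0.772, d' = 0.570
Δd' = d'_Condition A − d'_Condition B = 1.684 − 0.570 = 1.114
Condition A has the higher sensitivity.

Δd' = 1.11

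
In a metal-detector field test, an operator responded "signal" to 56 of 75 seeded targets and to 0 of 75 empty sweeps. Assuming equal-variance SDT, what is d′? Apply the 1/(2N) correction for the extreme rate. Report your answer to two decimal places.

d′ = 3.14

The false-alarm rate is 0/75 = 0, so apply the 1/(2N) correction: FA → 1/(2·75) = 0.00667.
z(H) = z(0.74667) = 0.664
z(FA) = z(0.00667) = -2.475
d' = 0.664 − (-2.475) = 3.139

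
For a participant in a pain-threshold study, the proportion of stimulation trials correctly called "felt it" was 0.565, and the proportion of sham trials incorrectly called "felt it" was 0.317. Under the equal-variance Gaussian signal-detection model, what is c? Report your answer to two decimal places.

z(H) = 0.1637
z(FA) = -0.4761
c = −½·[z(H) + z(FA)] = −0.5 × (0.1637 + (-0.4761)) = 0.1562
c > 0: the participant has a conservative response bias.

c = 0.16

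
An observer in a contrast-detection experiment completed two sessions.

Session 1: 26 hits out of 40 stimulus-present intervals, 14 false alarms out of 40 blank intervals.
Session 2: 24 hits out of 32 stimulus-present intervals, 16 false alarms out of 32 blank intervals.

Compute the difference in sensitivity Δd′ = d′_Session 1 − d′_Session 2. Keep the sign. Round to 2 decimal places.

Δd′ = 0.10

Session 1: z(0.6500) = 0.385, z(0.3500) = -0.385, d' = 0.770
Session 2: z(0.7500) = 0.674, z(0.5000) = 0.000, d' = 0.674
Δd' = d'_Session 1 − d'_Session 2 = 0.770 − 0.674 = 0.096
Session 1 has the higher sensitivity.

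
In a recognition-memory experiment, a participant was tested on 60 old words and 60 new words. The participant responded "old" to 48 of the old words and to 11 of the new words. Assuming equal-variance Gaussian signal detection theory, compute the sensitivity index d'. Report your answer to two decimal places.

d' = 1.74

H = 48/60 = 0.8000
FA = 11/60 = 0.1833
z(H) = z(0.8000) = 0.8416
z(FA) = z(0.1833) = -0.9029
d' = z(H) − z(FA) = 0.8416 − (-0.9029) = 1.7445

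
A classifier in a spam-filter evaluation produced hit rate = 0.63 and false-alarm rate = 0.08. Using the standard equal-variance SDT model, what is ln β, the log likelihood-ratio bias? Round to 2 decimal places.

Φ⁻¹(H) = 0.332
Φ⁻¹(FA) = -1.405
ln β = −½·[z(H)² − z(FA)²] = −0.5 × (0.110 − 1.974) = 0.932

ln β = 0.93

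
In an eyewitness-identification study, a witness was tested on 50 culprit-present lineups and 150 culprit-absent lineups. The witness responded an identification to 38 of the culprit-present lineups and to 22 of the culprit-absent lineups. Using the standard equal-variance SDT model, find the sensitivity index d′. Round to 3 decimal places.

d′ = 1.757

H = 38/50 = 0.7600
FA = 22/150 = 0.1467
z(H) = z(0.7600) = 0.7063
z(FA) = z(0.1467) = -1.0507
d' = z(H) − z(FA) = 0.7063 − (-1.0507) = 1.7570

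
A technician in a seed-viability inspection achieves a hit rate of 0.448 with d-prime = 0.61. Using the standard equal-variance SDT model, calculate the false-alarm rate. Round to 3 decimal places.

false-alarm rate = 0.229

z(hit rate) = z(0.448) = -0.1307
z(FA) = z(H) − d' = -0.1307 − 0.61 = -0.7407
false-alarm rate = Φ(-0.7407) = 0.2294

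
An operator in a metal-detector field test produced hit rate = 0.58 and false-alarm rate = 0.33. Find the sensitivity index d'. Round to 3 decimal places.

z(H) = 0.2019
z(FA) = -0.4399
d' = z(H) − z(FA) = 0.2019 − (-0.4399) = 0.6418

d' = 0.642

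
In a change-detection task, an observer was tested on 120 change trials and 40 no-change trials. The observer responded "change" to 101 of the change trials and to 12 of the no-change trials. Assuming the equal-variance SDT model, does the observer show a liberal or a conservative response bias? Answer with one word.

liberal

z(H) = 1.001, z(FA) = -0.524
c = −½·(z(H) + z(FA)) = -0.2385
c < 0 → liberal criterion (biased toward responding “yes”).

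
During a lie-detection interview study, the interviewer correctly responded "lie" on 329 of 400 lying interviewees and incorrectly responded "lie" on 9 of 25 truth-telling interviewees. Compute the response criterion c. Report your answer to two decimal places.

H = 329/400 = 0.8225
FA = 9/25 = 0.3600
z(H) = 0.9249
z(FA) = -0.3585
c = −½·[z(H) + z(FA)] = −0.5 × (0.9249 + (-0.3585)) = -0.2832

c = -0.28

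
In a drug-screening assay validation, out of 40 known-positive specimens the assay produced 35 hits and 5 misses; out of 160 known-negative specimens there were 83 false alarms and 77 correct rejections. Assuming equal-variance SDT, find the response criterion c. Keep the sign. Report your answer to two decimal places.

H = 35/40 = 0.8750
FA = 83/160 = 0.5188
z(H) = 1.1503
z(FA) = 0.0471
c = −½·[z(H) + z(FA)] = −0.5 × (1.1503 + 0.0471) = -0.5987
c < 0: the assay has a liberal response bias.

c = -0.60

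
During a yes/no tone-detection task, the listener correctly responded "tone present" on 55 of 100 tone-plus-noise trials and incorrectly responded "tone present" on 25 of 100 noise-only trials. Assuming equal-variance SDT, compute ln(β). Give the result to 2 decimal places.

ln β = 0.22

H = 55/100 = 0.5500
FA = 25/100 = 0.2500
z(0.5500) = 0.126, z(0.2500) = -0.674
ln β = −½·[z(H)² − z(FA)²] = −0.5 × (0.016 − 0.454) = 0.219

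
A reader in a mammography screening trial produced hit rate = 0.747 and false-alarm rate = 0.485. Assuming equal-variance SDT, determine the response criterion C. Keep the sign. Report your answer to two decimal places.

C = -0.31

z(0.747) = 0.6651, z(0.485) = -0.0376
c = −½·[z(H) + z(FA)] = −0.5 × (0.6651 + (-0.0376)) = -0.31375
c < 0: the reader has a liberal response bias.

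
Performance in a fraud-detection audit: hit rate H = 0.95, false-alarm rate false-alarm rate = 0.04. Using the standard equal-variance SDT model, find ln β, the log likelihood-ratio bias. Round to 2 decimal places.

z(H) = 1.645
z(FA) = -1.751
ln β = −½·[z(H)² − z(FA)²] = −0.5 × (2.706 − 3.066) = 0.180

ln β = 0.18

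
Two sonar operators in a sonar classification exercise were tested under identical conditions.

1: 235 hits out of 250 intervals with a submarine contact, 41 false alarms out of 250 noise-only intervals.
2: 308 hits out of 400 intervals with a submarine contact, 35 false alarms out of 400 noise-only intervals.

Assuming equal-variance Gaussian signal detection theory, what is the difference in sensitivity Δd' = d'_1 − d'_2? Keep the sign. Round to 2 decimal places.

1: z(0.9400) = 1.555, z(0.1640) = -0.978, d' = 2.533
2: z(0.7700) = 0.739, z(0.0875) = -1.356, d' = 2.095
Δd' = d'_1 − d'_2 = 2.533 − 2.095 = 0.438
1 has the higher sensitivity.

Δd' = 0.44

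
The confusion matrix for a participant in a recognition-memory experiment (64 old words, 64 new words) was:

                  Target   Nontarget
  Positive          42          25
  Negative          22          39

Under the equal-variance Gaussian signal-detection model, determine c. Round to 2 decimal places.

c = -0.06

H = 42/64 = 0.6562
FA = 25/64 = 0.3906
Φ⁻¹(0.6562) = 0.402, Φ⁻¹(0.3906) = -0.278
c = −½·[z(H) + z(FA)] = −0.5 × (0.402 + (-0.278)) = -0.062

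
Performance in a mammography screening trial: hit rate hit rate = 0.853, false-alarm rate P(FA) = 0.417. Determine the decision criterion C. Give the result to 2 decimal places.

Φ⁻¹(H) = Φ⁻¹(0.853) = 1.049
Φ⁻¹(FA) = Φ⁻¹(0.417) = -0.210
c = −½·[z(H) + z(FA)] = −0.5 × (1.049 + (-0.210)) = -0.4195

C = -0.42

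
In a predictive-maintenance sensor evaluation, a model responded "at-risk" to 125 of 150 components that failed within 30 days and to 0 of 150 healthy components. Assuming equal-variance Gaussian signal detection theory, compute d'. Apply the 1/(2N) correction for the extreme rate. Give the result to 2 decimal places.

d' = 3.68

The false-alarm rate is 0/150 = 0, so apply the 1/(2N) correction: FA → 1/(2·150) = 0.00333.
z(H) = z(0.83333) = 0.967
z(FA) = z(0.00333) = -2.713
d' = 0.967 − (-2.713) = 3.680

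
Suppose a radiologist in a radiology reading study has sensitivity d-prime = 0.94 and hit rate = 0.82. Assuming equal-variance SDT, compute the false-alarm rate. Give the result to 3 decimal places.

false-alarm rate = 0.490

z(hit rate) = z(0.82) = 0.9154
z(FA) = z(H) − d' = 0.9154 − 0.94 = -0.0246
false-alarm rate = Φ(-0.0246) = 0.4902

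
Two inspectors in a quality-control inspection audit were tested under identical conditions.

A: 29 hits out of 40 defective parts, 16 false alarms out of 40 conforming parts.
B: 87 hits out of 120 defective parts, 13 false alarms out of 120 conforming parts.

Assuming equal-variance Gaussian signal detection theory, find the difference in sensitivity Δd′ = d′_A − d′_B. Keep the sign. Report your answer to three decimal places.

A: z(0.7250) = 0.5978, z(0.4000) = -0.2533, d' = 0.8511
B: z(0.7250) = 0.5978, z(0.1083) = -1.2356, d' = 1.8334
Δd' = d'_A − d'_B = 0.8511 − 1.8334 = -0.9823
B has the higher sensitivity.

Δd′ = -0.982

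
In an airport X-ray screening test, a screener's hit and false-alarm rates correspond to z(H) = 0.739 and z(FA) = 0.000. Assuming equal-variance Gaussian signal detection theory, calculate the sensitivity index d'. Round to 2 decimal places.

d' = z(H) − z(FA) = 0.739 − 0.000 = 0.739

d' = 0.74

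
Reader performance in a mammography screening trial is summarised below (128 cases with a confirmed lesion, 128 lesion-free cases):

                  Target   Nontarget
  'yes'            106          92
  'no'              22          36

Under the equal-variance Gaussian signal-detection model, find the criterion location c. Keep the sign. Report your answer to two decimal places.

H = 106/128 = 0.8281
FA = 92/128 = 0.7188
z(H) = z(0.8281) = 0.947
z(FA) = z(0.7188) = 0.579
c = −½·[z(H) + z(FA)] = −0.5 × (0.947 + 0.579) = -0.763
c < 0: the reader has a liberal response bias.

c = -0.76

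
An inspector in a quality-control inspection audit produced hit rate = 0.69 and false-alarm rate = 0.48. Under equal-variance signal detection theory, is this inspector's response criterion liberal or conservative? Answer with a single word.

z(H) = 0.496, z(FA) = -0.050
c = −½·(z(H) + z(FA)) = -0.223
c < 0 → liberal criterion (biased toward responding “yes”).

liberal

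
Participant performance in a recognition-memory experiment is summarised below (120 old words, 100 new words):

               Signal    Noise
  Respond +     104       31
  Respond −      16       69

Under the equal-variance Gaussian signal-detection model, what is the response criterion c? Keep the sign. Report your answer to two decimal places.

H = 104/120 = 0.8667
FA = 31/100 = 0.3100
Φ⁻¹(H) = Φ⁻¹(0.8667) = 1.111
Φ⁻¹(FA) = Φ⁻¹(0.3100) = -0.496
c = −½·[z(H) + z(FA)] = −0.5 × (1.111 + (-0.496)) = -0.3075
c < 0: the participant has a liberal response bias.

c = -0.31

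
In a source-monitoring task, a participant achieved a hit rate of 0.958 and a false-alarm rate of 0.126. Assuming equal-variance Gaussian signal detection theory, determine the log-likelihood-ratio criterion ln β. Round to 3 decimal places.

ln β = -0.837

z(0.958) = 1.7279, z(0.126) = -1.1455
ln β = −½·[z(H)² − z(FA)²] = −0.5 × (2.9856 − 1.3122) = -0.8367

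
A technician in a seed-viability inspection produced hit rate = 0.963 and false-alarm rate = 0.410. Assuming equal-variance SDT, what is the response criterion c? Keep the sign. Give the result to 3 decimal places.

c = -0.780

Φ⁻¹(0.963) = 1.7866, Φ⁻¹(0.410) = -0.2275
c = −½·[z(H) + z(FA)] = −0.5 × (1.7866 + (-0.2275)) = -0.77955
c < 0: the technician has a liberal response bias.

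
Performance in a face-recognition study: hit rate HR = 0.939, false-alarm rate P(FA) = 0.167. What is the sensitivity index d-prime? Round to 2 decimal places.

Φ⁻¹(H) = Φ⁻¹(0.939) = 1.5464
Φ⁻¹(FA) = Φ⁻¹(0.167) = -0.9661
d' = z(H) − z(FA) = 1.5464 − (-0.9661) = 2.5125

d-prime = 2.51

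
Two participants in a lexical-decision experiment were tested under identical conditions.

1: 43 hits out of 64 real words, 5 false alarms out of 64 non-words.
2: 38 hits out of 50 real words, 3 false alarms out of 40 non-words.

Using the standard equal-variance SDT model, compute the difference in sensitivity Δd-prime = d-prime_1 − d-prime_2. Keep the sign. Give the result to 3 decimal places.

Δd-prime = -0.283

1: z(0.6719) = 0.4452, z(0.0781) = -1.4180, d' = 1.8632
2: z(0.7600) = 0.7063, z(0.0750) = -1.4395, d' = 2.1458
Δd' = d'_1 − d'_2 = 1.8632 − 2.1458 = -0.2826
2 has the higher sensitivity.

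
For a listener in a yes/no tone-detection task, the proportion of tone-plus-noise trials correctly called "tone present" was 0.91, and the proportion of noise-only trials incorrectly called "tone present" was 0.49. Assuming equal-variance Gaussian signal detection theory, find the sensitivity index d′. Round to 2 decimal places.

z(H) = z(0.91) = 1.3408
z(FA) = z(0.49) = -0.0251
d' = z(H) − z(FA) = 1.3408 − (-0.0251) = 1.3659

d′ = 1.37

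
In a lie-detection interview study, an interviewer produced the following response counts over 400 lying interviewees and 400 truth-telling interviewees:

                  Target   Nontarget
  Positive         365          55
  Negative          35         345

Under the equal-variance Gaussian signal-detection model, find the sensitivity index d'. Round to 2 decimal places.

H = 365/400 = 0.9125
FA = 55/400 = 0.1375
z(H) = z(0.9125) = 1.356
z(FA) = z(0.1375) = -1.092
d' = z(H) − z(FA) = 1.356 − (-1.092) = 2.448

d' = 2.45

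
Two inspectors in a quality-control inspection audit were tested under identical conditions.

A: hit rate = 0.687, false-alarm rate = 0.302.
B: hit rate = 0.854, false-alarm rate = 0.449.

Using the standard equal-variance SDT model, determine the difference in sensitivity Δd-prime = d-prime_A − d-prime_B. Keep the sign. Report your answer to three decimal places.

A: z(0.687) = 0.4874, z(0.302) = -0.5187, d' = 1.0061
B: z(0.854) = 1.0537, z(0.449) = -0.1282, d' = 1.1819
Δd' = d'_A − d'_B = 1.0061 − 1.1819 = -0.1758
B has the higher sensitivity.

Δd-prime = -0.176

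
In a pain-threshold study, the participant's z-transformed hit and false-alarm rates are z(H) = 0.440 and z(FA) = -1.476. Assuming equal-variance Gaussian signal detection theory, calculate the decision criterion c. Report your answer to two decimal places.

c = 0.52

c = −½·[z(H) + z(FA)] = −½·(0.440 + (-1.476)) = 0.518
c > 0: the participant has a conservative response bias.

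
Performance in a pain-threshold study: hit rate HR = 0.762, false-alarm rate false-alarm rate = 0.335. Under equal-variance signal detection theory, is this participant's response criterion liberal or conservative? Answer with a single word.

z(H) = 0.713, z(FA) = -0.426
c = −½·(z(H) + z(FA)) = -0.1435
c < 0 → liberal criterion (biased toward responding “yes”).

liberal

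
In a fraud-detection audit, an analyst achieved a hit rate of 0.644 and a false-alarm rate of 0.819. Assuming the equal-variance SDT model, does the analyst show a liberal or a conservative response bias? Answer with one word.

z(H) = 0.369, z(FA) = 0.912
c = −½·(z(H) + z(FA)) = -0.6405
c < 0 → liberal criterion (biased toward responding “yes”).

liberal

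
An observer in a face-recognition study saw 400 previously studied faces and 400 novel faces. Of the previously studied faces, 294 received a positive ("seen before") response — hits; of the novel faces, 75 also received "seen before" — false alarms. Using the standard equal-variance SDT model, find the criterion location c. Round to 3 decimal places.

H = 294/400 = 0.7350
FA = 75/400 = 0.1875
Φ⁻¹(H) = Φ⁻¹(0.7350) = 0.6280
Φ⁻¹(FA) = Φ⁻¹(0.1875) = -0.8871
c = −½·[z(H) + z(FA)] = −0.5 × (0.6280 + (-0.8871)) = 0.12955
c > 0: the observer has a conservative response bias.

c = 0.130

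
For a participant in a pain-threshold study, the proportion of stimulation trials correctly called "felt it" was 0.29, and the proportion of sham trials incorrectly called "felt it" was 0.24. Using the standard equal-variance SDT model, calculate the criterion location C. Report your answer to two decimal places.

C = 0.63

z(0.29) = -0.553, z(0.24) = -0.706
c = −½·[z(H) + z(FA)] = −0.5 × (-0.553 + (-0.706)) = 0.6295
c > 0: the participant has a conservative response bias.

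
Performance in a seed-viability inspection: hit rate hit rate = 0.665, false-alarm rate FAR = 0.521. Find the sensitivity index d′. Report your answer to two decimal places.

d′ = 0.37

Φ⁻¹(H) = 0.4261
Φ⁻¹(FA) = 0.0527
d' = z(H) − z(FA) = 0.4261 − 0.0527 = 0.3734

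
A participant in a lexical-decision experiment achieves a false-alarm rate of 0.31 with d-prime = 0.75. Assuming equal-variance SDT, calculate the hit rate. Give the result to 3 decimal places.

z(false-alarm rate) = z(0.31) = -0.4959
z(H) = z(FA) + d' = -0.4959 + 0.75 = 0.2541
hit rate = Φ(0.2541) = 0.6003

hit rate = 0.600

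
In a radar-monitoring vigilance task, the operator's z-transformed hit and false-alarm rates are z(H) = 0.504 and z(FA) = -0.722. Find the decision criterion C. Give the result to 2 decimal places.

c = −½·[z(H) + z(FA)] = −½·(0.504 + (-0.722)) = 0.109
c > 0: the operator has a conservative response bias.

C = 0.11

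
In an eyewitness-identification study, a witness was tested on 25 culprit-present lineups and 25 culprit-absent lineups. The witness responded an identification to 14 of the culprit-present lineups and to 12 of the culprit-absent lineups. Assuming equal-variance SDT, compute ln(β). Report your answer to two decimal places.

ln β = -0.01

H = 14/25 = 0.5600
FA = 12/25 = 0.4800
z(0.5600) = 0.151, z(0.4800) = -0.050
ln β = −½·[z(H)² − z(FA)²] = −0.5 × (0.023 − 0.003) = -0.010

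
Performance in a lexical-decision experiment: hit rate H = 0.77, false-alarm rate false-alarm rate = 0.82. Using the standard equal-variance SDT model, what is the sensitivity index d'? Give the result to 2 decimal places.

Φ⁻¹(H) = Φ⁻¹(0.77) = 0.7388
Φ⁻¹(FA) = Φ⁻¹(0.82) = 0.9154
d' = z(H) − z(FA) = 0.7388 − 0.9154 = -0.1766

d' = -0.18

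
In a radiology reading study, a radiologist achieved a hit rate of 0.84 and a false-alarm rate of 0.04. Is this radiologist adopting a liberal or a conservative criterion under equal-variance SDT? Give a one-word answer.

conservative

z(H) = 0.994, z(FA) = -1.751
c = −½·(z(H) + z(FA)) = 0.3785
c > 0 → conservative criterion (biased toward responding “no”).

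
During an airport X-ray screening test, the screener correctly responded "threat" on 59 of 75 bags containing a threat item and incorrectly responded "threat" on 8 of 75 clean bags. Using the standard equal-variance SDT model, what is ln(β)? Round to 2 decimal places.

ln β = 0.46

H = 59/75 = 0.7867
FA = 8/75 = 0.1067
z(H) = z(0.7867) = 0.795
z(FA) = z(0.1067) = -1.244
ln β = −½·[z(H)² − z(FA)²] = −0.5 × (0.632 − 1.548) = 0.458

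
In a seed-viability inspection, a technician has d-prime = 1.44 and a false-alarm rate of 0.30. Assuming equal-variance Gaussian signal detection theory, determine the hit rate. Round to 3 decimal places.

z(false-alarm rate) = z(0.30) = -0.5244
z(H) = z(FA) + d' = -0.5244 + 1.44 = 0.9156
hit rate = Φ(0.9156) = 0.8201

hit rate = 0.820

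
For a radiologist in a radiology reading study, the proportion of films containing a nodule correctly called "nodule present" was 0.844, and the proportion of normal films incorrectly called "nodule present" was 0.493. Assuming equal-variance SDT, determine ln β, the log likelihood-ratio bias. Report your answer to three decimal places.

ln β = -0.511

z(H) = z(0.844) = 1.0110
z(FA) = z(0.493) = -0.0175
ln β = −½·[z(H)² − z(FA)²] = −0.5 × (1.0221 − 0.0003) = -0.5109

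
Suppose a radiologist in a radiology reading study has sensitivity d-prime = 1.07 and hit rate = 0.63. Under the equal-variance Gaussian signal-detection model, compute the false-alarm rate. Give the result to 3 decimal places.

z(hit rate) = z(0.63) = 0.3319
z(FA) = z(H) − d' = 0.3319 − 1.07 = -0.7381
false-alarm rate = Φ(-0.7381) = 0.2302

false-alarm rate = 0.230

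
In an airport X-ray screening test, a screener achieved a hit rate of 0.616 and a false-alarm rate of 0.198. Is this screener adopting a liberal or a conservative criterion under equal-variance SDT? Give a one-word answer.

conservative

z(H) = 0.295, z(FA) = -0.849
c = −½·(z(H) + z(FA)) = 0.277
c > 0 → conservative criterion (biased toward responding “no”).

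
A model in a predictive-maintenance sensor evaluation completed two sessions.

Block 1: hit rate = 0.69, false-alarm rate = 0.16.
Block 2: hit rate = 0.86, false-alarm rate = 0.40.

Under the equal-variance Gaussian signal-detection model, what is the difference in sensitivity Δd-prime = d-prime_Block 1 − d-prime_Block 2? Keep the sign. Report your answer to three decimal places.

Block 1: z(0.69) = 0.4959, z(0.16) = -0.9945, d' = 1.4904
Block 2: z(0.86) = 1.0803, z(0.40) = -0.2533, d' = 1.3336
Δd' = d'_Block 1 − d'_Block 2 = 1.4904 − 1.3336 = 0.1568
Block 1 has the higher sensitivity.

Δd-prime = 0.157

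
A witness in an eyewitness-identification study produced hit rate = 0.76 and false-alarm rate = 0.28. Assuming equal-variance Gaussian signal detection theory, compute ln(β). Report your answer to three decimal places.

ln β = -0.080

z(0.76) = 0.7063, z(0.28) = -0.5828
ln β = −½·[z(H)² − z(FA)²] = −0.5 × (0.4989 − 0.3397) = -0.0796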